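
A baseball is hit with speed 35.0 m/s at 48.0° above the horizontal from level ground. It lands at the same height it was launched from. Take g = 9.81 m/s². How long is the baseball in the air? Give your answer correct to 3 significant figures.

Vertical component: v_y = 35.0 sin 48.0° = 26.01 m/s.
For a projectile landing at launch height, time of flight is t = 2 v_y / g = 2 × 26.01 / 9.81 = 5.30 s.

5.30 s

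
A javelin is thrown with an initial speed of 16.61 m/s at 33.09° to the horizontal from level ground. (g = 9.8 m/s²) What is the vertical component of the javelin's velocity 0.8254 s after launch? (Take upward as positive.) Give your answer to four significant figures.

Initial vertical component: v_y0 = 16.61 sin 33.09° = 9.0683 m/s.
v_y(t) = v_y0 − g t = 9.0683 − 9.8 × 0.8254 = 0.9794 m/s.

0.9794 m/s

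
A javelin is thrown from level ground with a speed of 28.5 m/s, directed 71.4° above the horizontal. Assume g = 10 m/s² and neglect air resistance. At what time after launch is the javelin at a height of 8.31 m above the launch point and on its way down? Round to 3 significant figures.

5.07 s

v_y0 = 28.5 sin 71.4° = 27.01 m/s.
Set y = v_y0 t − ½ g t² = 8.31: 5.000 t² − 27.01 t + 8.31 = 0.
t = [27.01 ± √(729.5 − 166.2)] / 10 = (27.01 ± 23.73) / 10, giving t = 0.328 s or t = 5.07 s.
On the way down corresponds to the larger root: t = 5.07 s.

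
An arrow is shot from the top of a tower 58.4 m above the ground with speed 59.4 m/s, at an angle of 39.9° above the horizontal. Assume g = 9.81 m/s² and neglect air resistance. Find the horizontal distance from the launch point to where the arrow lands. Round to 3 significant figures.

414 m

Components: v_x = 59.4 cos 39.9° = 45.57 m/s, v_y = 59.4 sin 39.9° = 38.10 m/s.
Vertical: 0 = 58.4 + 38.10 t − ½(9.81) t² ⇒ 4.905 t² − 38.10 t − 58.4 = 0.
t = [38.10 + √(1452 + 1146)] / 9.810 = 9.080 s.
Horizontal: R = v_x · t = 45.57 × 9.080 = 414 m.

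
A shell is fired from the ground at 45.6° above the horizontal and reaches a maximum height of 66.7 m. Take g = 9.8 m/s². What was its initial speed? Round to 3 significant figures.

At maximum height v_y = 0, so (v₀ sin θ)² = 2 g H.
v₀ sin 45.6° = √(2 × 9.8 × 66.7) = 36.16 m/s.
v₀ = 36.16 / sin 45.6° = 36.16 / 0.7145 = 50.6 m/s.

50.6 m/s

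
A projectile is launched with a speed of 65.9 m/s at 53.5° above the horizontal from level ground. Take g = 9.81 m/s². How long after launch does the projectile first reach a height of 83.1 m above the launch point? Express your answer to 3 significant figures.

v_y0 = 65.9 sin 53.5° = 52.97 m/s.
Set y = v_y0 t − ½ g t² = 83.1: 4.905 t² − 52.97 t + 83.1 = 0.
t = [52.97 ± √(2806 − 1630)] / 9.81 = (52.97 ± 34.29) / 9.81, giving t = 1.90 s or t = 8.90 s.
The projectile is on the way up at the first time, so t = 1.90 s.

1.90 s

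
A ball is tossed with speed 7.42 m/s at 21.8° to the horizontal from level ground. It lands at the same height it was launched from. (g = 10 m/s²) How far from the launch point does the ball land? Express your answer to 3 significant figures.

Components: v_x = 7.42 cos 21.8° = 6.889 m/s, v_y = 7.42 sin 21.8° = 2.756 m/s.
Time of flight (same landing height): t = 2 v_y / g = 2 × 2.756 / 10 = 0.5512 s.
Range: R = v_x · t = 6.889 × 0.5512 = 3.80 m.

3.80 m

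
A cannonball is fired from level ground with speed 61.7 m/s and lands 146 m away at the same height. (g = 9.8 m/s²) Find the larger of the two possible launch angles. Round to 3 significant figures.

79.0°

Level-ground range: R = v₀² sin(2θ)/g ⇒ sin 2θ = R g / v₀² = 146×9.8/61.7² = 0.3758.
2θ = arcsin(0.3758) = 22.07° or 180° − 22.07° = 157.93°.
So θ = 11.0° or θ = 79.0°.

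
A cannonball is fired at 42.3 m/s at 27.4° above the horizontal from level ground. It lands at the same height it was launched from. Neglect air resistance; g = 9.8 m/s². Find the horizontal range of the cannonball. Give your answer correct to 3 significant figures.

149 m

For level ground, R = v₀² sin(2θ) / g.
sin(2 × 27.4°) = sin 54.80° = 0.8171.
R = (42.3)² × 0.8171 / 9.8 = 149 m.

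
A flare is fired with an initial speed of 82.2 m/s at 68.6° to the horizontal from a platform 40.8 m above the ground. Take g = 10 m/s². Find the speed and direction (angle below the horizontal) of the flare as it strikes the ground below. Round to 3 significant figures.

87.0 m/s at 69.8° below the horizontal

v_x = 82.2 cos 68.6° = 29.99 m/s (constant).
|v_y| at impact = √((76.53)² + 2×10×40.8) = 81.69 m/s.
Speed = √(29.99² + 81.69²) = 87.0 m/s; angle = arctan(81.69/29.99) = 69.8° below horizontal.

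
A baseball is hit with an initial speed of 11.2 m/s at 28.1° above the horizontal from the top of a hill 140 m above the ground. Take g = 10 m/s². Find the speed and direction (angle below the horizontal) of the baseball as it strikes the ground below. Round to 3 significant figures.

54.1 m/s at 79.5° below the horizontal

v_x = 11.2 cos 28.1° = 9.880 m/s (constant).
|v_y| at impact = √((5.275)² + 2×10×140) = 53.18 m/s.
Speed = √(9.880² + 53.18²) = 54.1 m/s; angle = arctan(53.18/9.880) = 79.5° below horizontal.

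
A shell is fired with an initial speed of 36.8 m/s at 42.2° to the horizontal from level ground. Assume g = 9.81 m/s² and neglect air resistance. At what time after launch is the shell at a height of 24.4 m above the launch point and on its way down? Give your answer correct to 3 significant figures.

3.69 s

v_y0 = 36.8 sin 42.2° = 24.72 m/s.
Set y = v_y0 t − ½ g t² = 24.4: 4.905 t² − 24.72 t + 24.4 = 0.
t = [24.72 ± √(611.1 − 478.7)] / 9.81 = (24.72 ± 11.51) / 9.81, giving t = 1.35 s or t = 3.69 s.
On the way down corresponds to the larger root: t = 3.69 s.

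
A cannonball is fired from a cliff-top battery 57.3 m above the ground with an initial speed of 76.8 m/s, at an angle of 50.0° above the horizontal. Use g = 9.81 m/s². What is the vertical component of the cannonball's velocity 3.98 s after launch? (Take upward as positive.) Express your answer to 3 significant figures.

Initial vertical component: v_y0 = 76.8 sin 50.0° = 58.83 m/s.
v_y(t) = v_y0 − g t = 58.83 − 9.81 × 3.98 = 19.8 m/s.

19.8 m/s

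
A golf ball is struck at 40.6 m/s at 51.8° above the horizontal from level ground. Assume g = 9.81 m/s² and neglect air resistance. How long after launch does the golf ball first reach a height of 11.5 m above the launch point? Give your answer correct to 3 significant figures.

v_y0 = 40.6 sin 51.8° = 31.91 m/s.
Set y = v_y0 t − ½ g t² = 11.5: 4.905 t² − 31.91 t + 11.5 = 0.
t = [31.91 ± √(1018 − 225.6)] / 9.81 = (31.91 ± 28.15) / 9.81, giving t = 0.383 s or t = 6.12 s.
The golf ball is on the way up at the first time, so t = 0.383 s.

0.383 s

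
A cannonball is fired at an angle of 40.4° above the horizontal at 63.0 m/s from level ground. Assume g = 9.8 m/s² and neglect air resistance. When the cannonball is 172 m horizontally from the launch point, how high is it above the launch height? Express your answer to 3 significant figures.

v_x = 63.0 cos 40.4° = 47.98 m/s, v_y0 = 63.0 sin 40.4° = 40.83 m/s.
Time to reach x = 172 m: t = x / v_x = 172 / 47.98 = 3.585 s.
y = v_y0 t − ½ g t² = 40.83×3.585 − 4.900×3.585² = 83.4 m.

83.4 m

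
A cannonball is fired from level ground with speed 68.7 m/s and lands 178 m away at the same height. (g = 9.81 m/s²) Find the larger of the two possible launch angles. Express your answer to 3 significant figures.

Level-ground range: R = v₀² sin(2θ)/g ⇒ sin 2θ = R g / v₀² = 178×9.81/68.7² = 0.3700.
2θ = arcsin(0.3700) = 21.72° or 180° − 21.72° = 158.28°.
So θ = 10.9° or θ = 79.1°.

79.1°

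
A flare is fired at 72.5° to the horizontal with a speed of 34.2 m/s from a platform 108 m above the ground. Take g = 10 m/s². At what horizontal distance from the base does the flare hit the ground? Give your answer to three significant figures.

Components: v_x = 34.2 cos 72.5° = 10.28 m/s, v_y = 34.2 sin 72.5° = 32.62 m/s.
Vertical: 0 = 108 + 32.62 t − ½(10) t² ⇒ 5.000 t² − 32.62 t − 108 = 0.
t = [32.62 + √(1064 + 2160)] / 10.00 = 8.940 s.
Horizontal: R = v_x · t = 10.28 × 8.940 = 91.9 m.

91.9 m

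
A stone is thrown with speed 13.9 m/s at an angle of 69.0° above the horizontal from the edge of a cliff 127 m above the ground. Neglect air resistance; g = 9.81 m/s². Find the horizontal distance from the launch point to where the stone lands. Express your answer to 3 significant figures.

32.8 m

Components: v_x = 13.9 cos 69.0° = 4.981 m/s, v_y = 13.9 sin 69.0° = 12.98 m/s.
Vertical: 0 = 127 + 12.98 t − ½(9.81) t² ⇒ 4.905 t² − 12.98 t − 127 = 0.
t = [12.98 + √(168.5 + 2492)] / 9.810 = 6.581 s.
Horizontal: R = v_x · t = 4.981 × 6.581 = 32.8 m.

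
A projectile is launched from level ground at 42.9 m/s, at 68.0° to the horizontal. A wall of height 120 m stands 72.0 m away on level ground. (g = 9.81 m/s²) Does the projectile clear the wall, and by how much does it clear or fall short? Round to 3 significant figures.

No — it falls 40.2 m short of clearing the wall.

v_x = 42.9 cos 68.0° = 16.07 m/s; v_y0 = 42.9 sin 68.0° = 39.78 m/s.
Time to reach the wall: t = 72.0 / 16.07 = 4.480 s.
Height at that point: y = 39.78×4.480 − 4.905×4.480² = 79.77 m.
That is 120 − 79.77 = 40.2 m below the top of the wall, so the projectile does not clear it.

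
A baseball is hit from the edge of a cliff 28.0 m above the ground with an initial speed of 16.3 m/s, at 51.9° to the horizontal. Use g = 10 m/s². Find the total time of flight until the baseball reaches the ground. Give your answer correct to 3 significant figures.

3.97 s

Vertical component: v_y = 16.3 sin 51.9° = 12.83 m/s.
Taking up as positive with launch at y = 28.0 m, landing at y = 0: 0 = 28.0 + 12.83 t − ½(10) t².
Solving 5.000 t² − 12.83 t − 28.0 = 0 gives t = [12.83 + √(12.83² + 4·5.000·28.0)] / 10.00 = 3.97 s.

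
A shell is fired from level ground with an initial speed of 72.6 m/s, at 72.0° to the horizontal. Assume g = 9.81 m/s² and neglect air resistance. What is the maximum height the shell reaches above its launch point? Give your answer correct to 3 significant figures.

Vertical component of launch velocity: v_y = 72.6 sin 72.0° = 69.05 m/s.
At the highest point the vertical velocity is zero, so v_y² = 2 g h_max.
h_max = (69.05)² / (2 × 9.81) = 4768 / 19.62 = 243 m.

243 m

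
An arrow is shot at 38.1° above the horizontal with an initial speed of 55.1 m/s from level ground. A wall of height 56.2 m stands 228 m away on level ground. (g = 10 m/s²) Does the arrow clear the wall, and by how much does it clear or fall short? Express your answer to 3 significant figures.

v_x = 55.1 cos 38.1° = 43.36 m/s; v_y0 = 55.1 sin 38.1° = 34.00 m/s.
Time to reach the wall: t = 228 / 43.36 = 5.258 s.
Height at that point: y = 34.00×5.258 − 5.000×5.258² = 40.54 m.
That is 56.2 − 40.54 = 15.7 m below the top of the wall, so the arrow does not clear it.

No — it falls 15.7 m short of clearing the wall.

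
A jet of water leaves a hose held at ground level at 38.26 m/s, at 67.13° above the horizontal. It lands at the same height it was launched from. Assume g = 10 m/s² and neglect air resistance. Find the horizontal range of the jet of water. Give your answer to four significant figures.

104.8 m

For level ground, R = v₀² sin(2θ) / g.
sin(2 × 67.13°) = sin 134.26° = 0.7162.
R = (38.26)² × 0.7162 / 10 = 104.8 m.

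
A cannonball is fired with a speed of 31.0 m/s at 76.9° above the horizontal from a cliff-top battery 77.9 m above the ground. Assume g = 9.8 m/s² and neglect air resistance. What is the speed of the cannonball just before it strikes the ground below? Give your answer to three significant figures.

v_x = 31.0 cos 76.9° = 7.026 m/s is unchanged throughout.
For the vertical component, v_y² = v_y0² + 2 g h = (30.19)² + 2×9.8×77.9 = 2438, so |v_y| = 49.38 m/s.
Impact speed = √(v_x² + v_y²) = √(49.36 + 2438) = 49.9 m/s.

49.9 m/s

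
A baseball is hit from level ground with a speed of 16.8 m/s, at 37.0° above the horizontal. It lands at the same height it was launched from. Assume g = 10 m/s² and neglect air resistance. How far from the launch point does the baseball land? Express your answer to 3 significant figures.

27.1 m

Components: v_x = 16.8 cos 37.0° = 13.42 m/s, v_y = 16.8 sin 37.0° = 10.11 m/s.
Time of flight (same landing height): t = 2 v_y / g = 2 × 10.11 / 10 = 2.022 s.
Range: R = v_x · t = 13.42 × 2.022 = 27.1 m.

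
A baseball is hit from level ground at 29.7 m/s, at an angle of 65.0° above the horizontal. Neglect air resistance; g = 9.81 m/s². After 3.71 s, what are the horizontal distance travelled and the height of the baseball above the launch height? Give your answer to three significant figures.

x = 46.6 m, y = 32.4 m

v_x = 29.7 cos 65.0° = 12.55 m/s; v_y0 = 29.7 sin 65.0° = 26.92 m/s.
x = v_x t = 12.55 × 3.71 = 46.6 m.
y = v_y0 t − ½ g t² = 26.92×3.71 − 4.905×3.71² = 32.4 m.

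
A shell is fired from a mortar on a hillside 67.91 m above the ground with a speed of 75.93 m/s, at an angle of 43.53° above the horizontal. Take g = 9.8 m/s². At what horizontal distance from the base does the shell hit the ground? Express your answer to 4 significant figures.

Components: v_x = 75.93 cos 43.53° = 55.050 m/s, v_y = 75.93 sin 43.53° = 52.296 m/s.
Vertical: 0 = 67.91 + 52.296 t − ½(9.8) t² ⇒ 4.900 t² − 52.296 t − 67.91 = 0.
t = [52.296 + √(2734.9 + 1331.0)] / 9.800 = 11.843 s.
Horizontal: R = v_x · t = 55.050 × 11.843 = 652.0 m.

652.0 m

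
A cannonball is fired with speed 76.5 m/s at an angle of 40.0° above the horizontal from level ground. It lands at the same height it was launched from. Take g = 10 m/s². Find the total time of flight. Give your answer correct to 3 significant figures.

Vertical component: v_y = 76.5 sin 40.0° = 49.17 m/s.
For a projectile landing at launch height, time of flight is t = 2 v_y / g = 2 × 49.17 / 10 = 9.83 s.

9.83 s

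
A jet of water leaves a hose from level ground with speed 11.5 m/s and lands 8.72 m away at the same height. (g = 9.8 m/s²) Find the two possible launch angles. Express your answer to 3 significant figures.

Level-ground range: R = v₀² sin(2θ)/g ⇒ sin 2θ = R g / v₀² = 8.72×9.8/11.5² = 0.6462.
2θ = arcsin(0.6462) = 40.26° or 180° − 40.26° = 139.74°.
So θ = 20.1° or θ = 69.9°.

20.1° and 69.9°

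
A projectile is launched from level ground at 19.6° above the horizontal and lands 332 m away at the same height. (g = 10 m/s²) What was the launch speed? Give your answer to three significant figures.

72.5 m/s

On level ground, R = v₀² sin(2θ) / g, so v₀ = √(R g / sin 2θ).
sin(2 × 19.6°) = 0.6320.
v₀ = √(332 × 10 / 0.6320) = √5253 = 72.5 m/s.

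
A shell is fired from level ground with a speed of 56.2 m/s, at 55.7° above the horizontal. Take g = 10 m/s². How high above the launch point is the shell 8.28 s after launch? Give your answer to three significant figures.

41.6 m

v_y0 = 56.2 sin 55.7° = 46.43 m/s.
y(t) = v_y0 t − ½ g t² = 46.43×8.28 − 5.000×8.28² = 41.6 m.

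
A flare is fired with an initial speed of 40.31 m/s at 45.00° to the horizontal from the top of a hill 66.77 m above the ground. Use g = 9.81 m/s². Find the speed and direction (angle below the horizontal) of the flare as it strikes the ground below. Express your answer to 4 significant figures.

54.17 m/s at 58.26° below the horizontal

v_x = 40.31 cos 45.00° = 28.503 m/s (constant).
|v_y| at impact = √((28.503)² + 2×9.81×66.77) = 46.070 m/s.
Speed = √(28.503² + 46.070²) = 54.17 m/s; angle = arctan(46.070/28.503) = 58.26° below horizontal.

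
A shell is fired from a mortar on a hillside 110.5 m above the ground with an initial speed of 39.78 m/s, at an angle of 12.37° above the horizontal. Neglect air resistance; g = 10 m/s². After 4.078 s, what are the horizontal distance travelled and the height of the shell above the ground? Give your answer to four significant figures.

v_x = 39.78 cos 12.37° = 38.856 m/s; v_y0 = 39.78 sin 12.37° = 8.5218 m/s.
x = v_x t = 38.856 × 4.078 = 158.5 m.
y = 110.5 + v_y0 t − ½ g t² = 62.10 m.

x = 158.5 m, y = 62.10 m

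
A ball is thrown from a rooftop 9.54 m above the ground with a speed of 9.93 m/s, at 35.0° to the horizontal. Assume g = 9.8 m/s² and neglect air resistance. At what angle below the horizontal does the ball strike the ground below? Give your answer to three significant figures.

v_x = 9.93 cos 35.0° = 8.134 m/s.
At impact |v_y| = √(v_y0² + 2 g h) = √(5.696² + 2×9.8×9.54) = 14.81 m/s.
Angle below horizontal = arctan(|v_y| / v_x) = arctan(14.81 / 8.134) = 61.2°.

61.2°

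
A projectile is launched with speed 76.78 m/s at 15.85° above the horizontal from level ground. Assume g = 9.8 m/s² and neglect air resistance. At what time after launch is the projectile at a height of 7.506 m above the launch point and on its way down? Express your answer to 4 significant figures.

v_y0 = 76.78 sin 15.85° = 20.970 m/s.
Set y = v_y0 t − ½ g t² = 7.506: 4.900 t² − 20.970 t + 7.506 = 0.
t = [20.970 ± √(439.74 − 147.12)] / 9.8 = (20.970 ± 17.106) / 9.8, giving t = 0.3943 s or t = 3.885 s.
On the way down corresponds to the larger root: t = 3.885 s.

3.885 s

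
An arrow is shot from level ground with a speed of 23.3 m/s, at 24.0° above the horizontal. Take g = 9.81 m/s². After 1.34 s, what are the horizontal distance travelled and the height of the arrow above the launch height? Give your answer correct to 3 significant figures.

x = 28.5 m, y = 3.89 m

v_x = 23.3 cos 24.0° = 21.29 m/s; v_y0 = 23.3 sin 24.0° = 9.477 m/s.
x = v_x t = 21.29 × 1.34 = 28.5 m.
y = v_y0 t − ½ g t² = 9.477×1.34 − 4.905×1.34² = 3.89 m.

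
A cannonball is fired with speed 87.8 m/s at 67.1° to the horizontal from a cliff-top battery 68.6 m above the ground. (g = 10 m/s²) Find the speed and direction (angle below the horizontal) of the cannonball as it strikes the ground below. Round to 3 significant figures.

95.3 m/s at 69.0° below the horizontal

v_x = 87.8 cos 67.1° = 34.17 m/s (constant).
|v_y| at impact = √((80.88)² + 2×10×68.6) = 88.96 m/s.
Speed = √(34.17² + 88.96²) = 95.3 m/s; angle = arctan(88.96/34.17) = 69.0° below horizontal.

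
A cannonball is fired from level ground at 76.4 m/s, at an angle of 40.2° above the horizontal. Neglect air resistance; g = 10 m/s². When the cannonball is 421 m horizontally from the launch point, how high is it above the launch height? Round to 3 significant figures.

v_x = 76.4 cos 40.2° = 58.35 m/s, v_y0 = 76.4 sin 40.2° = 49.31 m/s.
Time to reach x = 421 m: t = x / v_x = 421 / 58.35 = 7.215 s.
y = v_y0 t − ½ g t² = 49.31×7.215 − 5.000×7.215² = 95.5 m.

95.5 m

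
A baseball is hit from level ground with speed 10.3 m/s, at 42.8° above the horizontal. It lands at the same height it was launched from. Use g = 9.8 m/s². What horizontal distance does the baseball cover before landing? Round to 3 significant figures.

Components: v_x = 10.3 cos 42.8° = 7.557 m/s, v_y = 10.3 sin 42.8° = 6.998 m/s.
Time of flight (same landing height): t = 2 v_y / g = 2 × 6.998 / 9.8 = 1.428 s.
Range: R = v_x · t = 7.557 × 1.428 = 10.8 m.

10.8 m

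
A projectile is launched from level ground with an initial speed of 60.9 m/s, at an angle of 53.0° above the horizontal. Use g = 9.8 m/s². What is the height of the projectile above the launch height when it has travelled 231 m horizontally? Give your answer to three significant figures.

v_x = 60.9 cos 53.0° = 36.65 m/s, v_y0 = 60.9 sin 53.0° = 48.64 m/s.
Time to reach x = 231 m: t = x / v_x = 231 / 36.65 = 6.303 s.
y = v_y0 t − ½ g t² = 48.64×6.303 − 4.900×6.303² = 112 m.

112 m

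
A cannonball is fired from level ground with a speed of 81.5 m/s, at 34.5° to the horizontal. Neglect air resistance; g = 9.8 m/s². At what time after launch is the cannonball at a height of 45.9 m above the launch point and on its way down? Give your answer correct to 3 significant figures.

v_y0 = 81.5 sin 34.5° = 46.16 m/s.
Set y = v_y0 t − ½ g t² = 45.9: 4.900 t² − 46.16 t + 45.9 = 0.
t = [46.16 ± √(2131 − 899.6)] / 9.8 = (46.16 ± 35.09) / 9.8, giving t = 1.13 s or t = 8.29 s.
On the way down corresponds to the larger root: t = 8.29 s.

8.29 s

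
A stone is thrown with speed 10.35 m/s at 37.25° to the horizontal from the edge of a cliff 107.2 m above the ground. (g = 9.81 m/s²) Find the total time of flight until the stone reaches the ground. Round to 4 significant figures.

Vertical component: v_y = 10.35 sin 37.25° = 6.2648 m/s.
Taking up as positive with launch at y = 107.2 m, landing at y = 0: 0 = 107.2 + 6.2648 t − ½(9.81) t².
Solving 4.905 t² − 6.2648 t − 107.2 = 0 gives t = [6.2648 + √(6.2648² + 4·4.905·107.2)] / 9.810 = 5.357 s.

5.357 s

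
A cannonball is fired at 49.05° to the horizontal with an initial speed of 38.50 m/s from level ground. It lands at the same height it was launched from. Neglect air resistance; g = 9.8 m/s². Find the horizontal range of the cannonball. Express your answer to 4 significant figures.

149.7 m

For level ground, R = v₀² sin(2θ) / g.
sin(2 × 49.05°) = sin 98.100° = 0.9900.
R = (38.50)² × 0.9900 / 9.8 = 149.7 m.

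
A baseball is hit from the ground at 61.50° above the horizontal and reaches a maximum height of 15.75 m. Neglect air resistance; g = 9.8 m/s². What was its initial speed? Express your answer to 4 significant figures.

At maximum height v_y = 0, so (v₀ sin θ)² = 2 g H.
v₀ sin 61.50° = √(2 × 9.8 × 15.75) = 17.570 m/s.
v₀ = 17.570 / sin 61.50° = 17.570 / 0.8788 = 19.99 m/s.

19.99 m/s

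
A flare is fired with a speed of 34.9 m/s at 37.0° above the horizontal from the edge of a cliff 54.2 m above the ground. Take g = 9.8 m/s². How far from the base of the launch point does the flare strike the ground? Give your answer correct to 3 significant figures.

170 m

Components: v_x = 34.9 cos 37.0° = 27.87 m/s, v_y = 34.9 sin 37.0° = 21.00 m/s.
Vertical: 0 = 54.2 + 21.00 t − ½(9.8) t² ⇒ 4.900 t² − 21.00 t − 54.2 = 0.
t = [21.00 + √(441.0 + 1062)] / 9.800 = 6.099 s.
Horizontal: R = v_x · t = 27.87 × 6.099 = 170 m.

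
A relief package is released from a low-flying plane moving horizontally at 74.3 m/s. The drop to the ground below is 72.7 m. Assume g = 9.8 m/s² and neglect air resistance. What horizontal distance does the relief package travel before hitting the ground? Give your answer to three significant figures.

Initial vertical velocity is zero, so the fall time comes from h = ½ g t²: t = √(2 × 72.7 / 9.8) = 3.852 s.
Horizontal motion is uniform at 74.3 m/s, so x = 74.3 × 3.852 = 286 m.

286 m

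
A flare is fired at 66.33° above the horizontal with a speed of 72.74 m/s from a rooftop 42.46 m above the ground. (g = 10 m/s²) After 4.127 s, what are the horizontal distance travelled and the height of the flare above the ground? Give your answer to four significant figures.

v_x = 72.74 cos 66.33° = 29.203 m/s; v_y0 = 72.74 sin 66.33° = 66.621 m/s.
x = v_x t = 29.203 × 4.127 = 120.5 m.
y = 42.46 + v_y0 t − ½ g t² = 232.2 m.

x = 120.5 m, y = 232.2 m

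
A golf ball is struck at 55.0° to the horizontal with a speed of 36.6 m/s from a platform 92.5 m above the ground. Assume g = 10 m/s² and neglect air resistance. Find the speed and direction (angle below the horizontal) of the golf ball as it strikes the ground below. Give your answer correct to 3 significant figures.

56.5 m/s at 68.2° below the horizontal

v_x = 36.6 cos 55.0° = 20.99 m/s (constant).
|v_y| at impact = √((29.98)² + 2×10×92.5) = 52.43 m/s.
Speed = √(20.99² + 52.43²) = 56.5 m/s; angle = arctan(52.43/20.99) = 68.2° below horizontal.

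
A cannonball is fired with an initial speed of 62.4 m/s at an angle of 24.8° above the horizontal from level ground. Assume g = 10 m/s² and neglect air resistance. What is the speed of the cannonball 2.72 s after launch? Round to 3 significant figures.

v_x = 62.4 cos 24.8° = 56.65 m/s (constant).
v_y(t) = 62.4 sin 24.8° − g t = 26.17 − 10 × 2.72 = -1.030 m/s.
Speed = √(v_x² + v_y²) = √(3209 + 1.061) = 56.7 m/s.

56.7 m/s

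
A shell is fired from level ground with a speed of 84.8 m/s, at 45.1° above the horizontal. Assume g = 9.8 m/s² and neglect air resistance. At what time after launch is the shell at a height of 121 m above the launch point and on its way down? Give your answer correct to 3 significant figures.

9.72 s

v_y0 = 84.8 sin 45.1° = 60.07 m/s.
Set y = v_y0 t − ½ g t² = 121: 4.900 t² − 60.07 t + 121 = 0.
t = [60.07 ± √(3608 − 2372)] / 9.8 = (60.07 ± 35.16) / 9.8, giving t = 2.54 s or t = 9.72 s.
On the way down corresponds to the larger root: t = 9.72 s.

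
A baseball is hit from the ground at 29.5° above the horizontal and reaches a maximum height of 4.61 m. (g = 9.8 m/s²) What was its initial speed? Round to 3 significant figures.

19.3 m/s

At maximum height v_y = 0, so (v₀ sin θ)² = 2 g H.
v₀ sin 29.5° = √(2 × 9.8 × 4.61) = 9.506 m/s.
v₀ = 9.506 / sin 29.5° = 9.506 / 0.4924 = 19.3 m/s.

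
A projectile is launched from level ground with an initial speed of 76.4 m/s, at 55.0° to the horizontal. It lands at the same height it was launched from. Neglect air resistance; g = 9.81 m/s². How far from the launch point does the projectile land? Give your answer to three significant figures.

559 m

For level ground, R = v₀² sin(2θ) / g.
sin(2 × 55.0°) = sin 110.0° = 0.9397.
R = (76.4)² × 0.9397 / 9.81 = 559 m.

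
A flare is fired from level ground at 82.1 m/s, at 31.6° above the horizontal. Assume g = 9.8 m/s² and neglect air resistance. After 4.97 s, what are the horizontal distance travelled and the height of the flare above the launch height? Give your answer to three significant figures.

v_x = 82.1 cos 31.6° = 69.93 m/s; v_y0 = 82.1 sin 31.6° = 43.02 m/s.
x = v_x t = 69.93 × 4.97 = 348 m.
y = v_y0 t − ½ g t² = 43.02×4.97 − 4.900×4.97² = 92.8 m.

x = 348 m, y = 92.8 m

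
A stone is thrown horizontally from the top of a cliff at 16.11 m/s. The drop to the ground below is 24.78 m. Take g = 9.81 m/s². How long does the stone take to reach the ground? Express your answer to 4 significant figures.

The horizontal speed doesn't affect the fall. With v_y0 = 0, h = ½ g t².
t = √(2 × 24.78 / 9.81) = √5.0520 = 2.248 s.

2.248 s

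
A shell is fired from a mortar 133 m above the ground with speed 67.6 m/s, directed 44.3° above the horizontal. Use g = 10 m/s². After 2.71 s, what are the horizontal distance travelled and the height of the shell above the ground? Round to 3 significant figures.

v_x = 67.6 cos 44.3° = 48.38 m/s; v_y0 = 67.6 sin 44.3° = 47.21 m/s.
x = v_x t = 48.38 × 2.71 = 131 m.
y = 133 + v_y0 t − ½ g t² = 224 m.

x = 131 m, y = 224 m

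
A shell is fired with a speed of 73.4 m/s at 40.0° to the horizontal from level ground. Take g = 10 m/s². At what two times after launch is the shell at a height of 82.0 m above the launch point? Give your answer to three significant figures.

v_y0 = 73.4 sin 40.0° = 47.18 m/s.
Set y = v_y0 t − ½ g t² = 82.0: 5.000 t² − 47.18 t + 82.0 = 0.
t = [47.18 ± √(2226 − 1640)] / 10 = (47.18 ± 24.21) / 10, giving t = 2.30 s or t = 7.14 s.
So the shell is at 82.0 m at t = 2.30 s (rising) and t = 7.14 s (falling).

2.30 s and 7.14 s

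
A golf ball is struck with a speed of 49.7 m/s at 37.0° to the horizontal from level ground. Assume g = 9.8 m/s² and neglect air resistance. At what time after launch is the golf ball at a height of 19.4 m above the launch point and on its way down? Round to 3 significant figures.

v_y0 = 49.7 sin 37.0° = 29.91 m/s.
Set y = v_y0 t − ½ g t² = 19.4: 4.900 t² − 29.91 t + 19.4 = 0.
t = [29.91 ± √(894.6 − 380.2)] / 9.8 = (29.91 ± 22.68) / 9.8, giving t = 0.738 s or t = 5.37 s.
On the way down corresponds to the larger root: t = 5.37 s.

5.37 s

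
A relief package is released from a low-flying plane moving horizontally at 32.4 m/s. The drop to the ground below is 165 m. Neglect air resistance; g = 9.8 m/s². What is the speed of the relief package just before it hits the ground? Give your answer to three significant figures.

65.5 m/s

Fall time: t = √(2 × 165 / 9.8) = 5.803 s.
At impact: v_x = 32.4 m/s (unchanged), v_y = g t = 9.8 × 5.803 = 56.87 m/s.
Speed = √(v_x² + v_y²) = √(1050 + 3234) = 65.5 m/s.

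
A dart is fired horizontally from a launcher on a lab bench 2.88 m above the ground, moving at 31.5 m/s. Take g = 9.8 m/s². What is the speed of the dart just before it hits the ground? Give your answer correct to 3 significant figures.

32.4 m/s

Fall time: t = √(2 × 2.88 / 9.8) = 0.7667 s.
At impact: v_x = 31.5 m/s (unchanged), v_y = g t = 9.8 × 0.7667 = 7.514 m/s.
Speed = √(v_x² + v_y²) = √(992.2 + 56.46) = 32.4 m/s.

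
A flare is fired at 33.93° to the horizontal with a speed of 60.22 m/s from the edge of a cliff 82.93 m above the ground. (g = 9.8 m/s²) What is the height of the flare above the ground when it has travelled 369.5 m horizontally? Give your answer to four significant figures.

v_x = 60.22 cos 33.93° = 49.966 m/s, v_y0 = 60.22 sin 33.93° = 33.614 m/s.
Time to reach x = 369.5 m: t = x / v_x = 369.5 / 49.966 = 7.3950 s.
y = 82.93 + v_y0 t − ½ g t² = 82.93 + 33.614×7.3950 − 4.900×7.3950² = 63.54 m.

63.54 m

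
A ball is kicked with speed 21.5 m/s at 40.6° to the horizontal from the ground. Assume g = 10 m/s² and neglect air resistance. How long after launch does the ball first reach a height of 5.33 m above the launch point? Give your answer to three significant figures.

0.455 s

v_y0 = 21.5 sin 40.6° = 13.99 m/s.
Set y = v_y0 t − ½ g t² = 5.33: 5.000 t² − 13.99 t + 5.33 = 0.
t = [13.99 ± √(195.7 − 106.6)] / 10 = (13.99 ± 9.439) / 10, giving t = 0.455 s or t = 2.34 s.
The ball is on the way up at the first time, so t = 0.455 s.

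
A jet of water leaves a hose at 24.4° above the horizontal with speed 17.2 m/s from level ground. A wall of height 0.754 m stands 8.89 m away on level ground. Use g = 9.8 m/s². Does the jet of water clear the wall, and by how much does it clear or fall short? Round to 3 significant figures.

Yes — it clears the wall by 1.70 m.

v_x = 17.2 cos 24.4° = 15.66 m/s; v_y0 = 17.2 sin 24.4° = 7.105 m/s.
Time to reach the wall: t = 8.89 / 15.66 = 0.5677 s.
Height at that point: y = 7.105×0.5677 − 4.900×0.5677² = 2.454 m.
That is 2.454 − 0.754 = 1.70 m above the top of the wall, so the jet of water clears it.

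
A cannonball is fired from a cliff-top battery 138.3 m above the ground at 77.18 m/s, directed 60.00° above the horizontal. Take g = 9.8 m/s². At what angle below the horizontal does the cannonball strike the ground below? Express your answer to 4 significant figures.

v_x = 77.18 cos 60.00° = 38.590 m/s.
At impact |v_y| = √(v_y0² + 2 g h) = √(66.840² + 2×9.8×138.3) = 84.725 m/s.
Angle below horizontal = arctan(|v_y| / v_x) = arctan(84.725 / 38.590) = 65.51°.

65.51°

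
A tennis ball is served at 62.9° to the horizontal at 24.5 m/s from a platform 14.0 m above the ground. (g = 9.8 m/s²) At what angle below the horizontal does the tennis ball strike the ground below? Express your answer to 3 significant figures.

v_x = 24.5 cos 62.9° = 11.16 m/s.
At impact |v_y| = √(v_y0² + 2 g h) = √(21.81² + 2×9.8×14.0) = 27.39 m/s.
Angle below horizontal = arctan(|v_y| / v_x) = arctan(27.39 / 11.16) = 67.8°.

67.8°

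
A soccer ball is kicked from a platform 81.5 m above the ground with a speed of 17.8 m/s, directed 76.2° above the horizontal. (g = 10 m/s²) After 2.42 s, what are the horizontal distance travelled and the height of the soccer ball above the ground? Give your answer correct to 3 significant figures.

v_x = 17.8 cos 76.2° = 4.246 m/s; v_y0 = 17.8 sin 76.2° = 17.29 m/s.
x = v_x t = 4.246 × 2.42 = 10.3 m.
y = 81.5 + v_y0 t − ½ g t² = 94.1 m.

x = 10.3 m, y = 94.1 m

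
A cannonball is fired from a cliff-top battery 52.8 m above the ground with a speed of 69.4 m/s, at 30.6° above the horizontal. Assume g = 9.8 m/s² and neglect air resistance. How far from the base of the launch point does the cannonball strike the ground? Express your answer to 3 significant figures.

507 m

Components: v_x = 69.4 cos 30.6° = 59.74 m/s, v_y = 69.4 sin 30.6° = 35.33 m/s.
Vertical: 0 = 52.8 + 35.33 t − ½(9.8) t² ⇒ 4.900 t² − 35.33 t − 52.8 = 0.
t = [35.33 + √(1248 + 1035)] / 9.800 = 8.481 s.
Horizontal: R = v_x · t = 59.74 × 8.481 = 507 m.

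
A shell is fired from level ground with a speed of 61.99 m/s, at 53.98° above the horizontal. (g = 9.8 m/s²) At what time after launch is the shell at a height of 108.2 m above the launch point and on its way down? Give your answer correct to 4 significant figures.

7.139 s

v_y0 = 61.99 sin 53.98° = 50.138 m/s.
Set y = v_y0 t − ½ g t² = 108.2: 4.900 t² − 50.138 t + 108.2 = 0.
t = [50.138 ± √(2513.8 − 2120.7)] / 9.8 = (50.138 ± 19.827) / 9.8, giving t = 3.093 s or t = 7.139 s.
On the way down corresponds to the larger root: t = 7.139 s.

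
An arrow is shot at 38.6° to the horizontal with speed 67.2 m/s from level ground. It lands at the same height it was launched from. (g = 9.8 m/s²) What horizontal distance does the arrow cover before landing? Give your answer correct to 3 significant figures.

Components: v_x = 67.2 cos 38.6° = 52.52 m/s, v_y = 67.2 sin 38.6° = 41.92 m/s.
Time of flight (same landing height): t = 2 v_y / g = 2 × 41.92 / 9.8 = 8.555 s.
Range: R = v_x · t = 52.52 × 8.555 = 449 m.

449 m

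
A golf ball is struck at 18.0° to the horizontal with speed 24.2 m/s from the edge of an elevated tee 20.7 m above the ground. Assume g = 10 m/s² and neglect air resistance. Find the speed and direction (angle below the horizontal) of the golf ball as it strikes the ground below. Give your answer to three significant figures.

v_x = 24.2 cos 18.0° = 23.02 m/s (constant).
|v_y| at impact = √((7.478)² + 2×10×20.7) = 21.68 m/s.
Speed = √(23.02² + 21.68²) = 31.6 m/s; angle = arctan(21.68/23.02) = 43.3° below horizontal.

31.6 m/s at 43.3° below the horizontal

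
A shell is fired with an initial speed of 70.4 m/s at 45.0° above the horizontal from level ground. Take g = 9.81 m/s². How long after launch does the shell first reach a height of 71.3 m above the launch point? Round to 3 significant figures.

1.73 s

v_y0 = 70.4 sin 45.0° = 49.78 m/s.
Set y = v_y0 t − ½ g t² = 71.3: 4.905 t² − 49.78 t + 71.3 = 0.
t = [49.78 ± √(2478 − 1399)] / 9.81 = (49.78 ± 32.85) / 9.81, giving t = 1.73 s or t = 8.42 s.
The shell is on the way up at the first time, so t = 1.73 s.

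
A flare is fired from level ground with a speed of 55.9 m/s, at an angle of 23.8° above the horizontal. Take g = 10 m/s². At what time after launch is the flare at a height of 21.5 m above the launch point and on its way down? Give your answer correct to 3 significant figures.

v_y0 = 55.9 sin 23.8° = 22.56 m/s.
Set y = v_y0 t − ½ g t² = 21.5: 5.000 t² − 22.56 t + 21.5 = 0.
t = [22.56 ± √(509.0 − 430.0)] / 10 = (22.56 ± 8.888) / 10, giving t = 1.37 s or t = 3.14 s.
On the way down corresponds to the larger root: t = 3.14 s.

3.14 s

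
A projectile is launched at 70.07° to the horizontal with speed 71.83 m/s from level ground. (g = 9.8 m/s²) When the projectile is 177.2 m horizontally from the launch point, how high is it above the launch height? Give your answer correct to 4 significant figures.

v_x = 71.83 cos 70.07° = 24.485 m/s, v_y0 = 71.83 sin 70.07° = 67.528 m/s.
Time to reach x = 177.2 m: t = x / v_x = 177.2 / 24.485 = 7.2371 s.
y = v_y0 t − ½ g t² = 67.528×7.2371 − 4.900×7.2371² = 232.1 m.

232.1 m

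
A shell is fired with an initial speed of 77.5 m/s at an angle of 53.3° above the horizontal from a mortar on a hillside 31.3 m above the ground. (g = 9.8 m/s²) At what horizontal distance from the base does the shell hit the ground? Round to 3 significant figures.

Components: v_x = 77.5 cos 53.3° = 46.32 m/s, v_y = 77.5 sin 53.3° = 62.14 m/s.
Vertical: 0 = 31.3 + 62.14 t − ½(9.8) t² ⇒ 4.900 t² − 62.14 t − 31.3 = 0.
t = [62.14 + √(3861 + 613.5)] / 9.800 = 13.17 s.
Horizontal: R = v_x · t = 46.32 × 13.17 = 610 m.

610 m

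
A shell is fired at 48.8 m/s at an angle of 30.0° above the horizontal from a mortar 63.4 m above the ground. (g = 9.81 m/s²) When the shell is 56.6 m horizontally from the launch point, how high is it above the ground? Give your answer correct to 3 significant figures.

87.3 m

v_x = 48.8 cos 30.0° = 42.26 m/s, v_y0 = 48.8 sin 30.0° = 24.40 m/s.
Time to reach x = 56.6 m: t = x / v_x = 56.6 / 42.26 = 1.339 s.
y = 63.4 + v_y0 t − ½ g t² = 63.4 + 24.40×1.339 − 4.905×1.339² = 87.3 m.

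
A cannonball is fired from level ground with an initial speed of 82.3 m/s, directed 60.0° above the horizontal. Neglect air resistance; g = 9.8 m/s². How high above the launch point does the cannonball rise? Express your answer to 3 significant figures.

Vertical component of launch velocity: v_y = 82.3 sin 60.0° = 71.27 m/s.
At the highest point the vertical velocity is zero, so v_y² = 2 g h_max.
h_max = (71.27)² / (2 × 9.8) = 5079 / 19.60 = 259 m.

259 m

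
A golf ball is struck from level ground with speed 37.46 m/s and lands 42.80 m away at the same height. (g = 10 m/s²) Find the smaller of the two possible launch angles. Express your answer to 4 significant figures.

8.879°

Level-ground range: R = v₀² sin(2θ)/g ⇒ sin 2θ = R g / v₀² = 42.80×10/37.46² = 0.3050.
2θ = arcsin(0.3050) = 17.758° or 180° − 17.758° = 162.242°.
So θ = 8.879° or θ = 81.12°.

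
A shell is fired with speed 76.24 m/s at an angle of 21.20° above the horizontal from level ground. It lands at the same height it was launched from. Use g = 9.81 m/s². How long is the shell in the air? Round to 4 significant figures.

Vertical component: v_y = 76.24 sin 21.20° = 27.570 m/s.
For a projectile landing at launch height, time of flight is t = 2 v_y / g = 2 × 27.570 / 9.81 = 5.621 s.

5.621 s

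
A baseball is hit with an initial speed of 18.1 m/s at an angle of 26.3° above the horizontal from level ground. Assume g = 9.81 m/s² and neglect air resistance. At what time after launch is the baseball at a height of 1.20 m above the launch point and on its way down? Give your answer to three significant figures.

v_y0 = 18.1 sin 26.3° = 8.020 m/s.
Set y = v_y0 t − ½ g t² = 1.20: 4.905 t² − 8.020 t + 1.20 = 0.
t = [8.020 ± √(64.32 − 23.54)] / 9.81 = (8.020 ± 6.386) / 9.81, giving t = 0.167 s or t = 1.47 s.
On the way down corresponds to the larger root: t = 1.47 s.

1.47 s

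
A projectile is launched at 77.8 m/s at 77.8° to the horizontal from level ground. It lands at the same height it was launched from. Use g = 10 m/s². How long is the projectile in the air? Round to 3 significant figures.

15.2 s

Vertical component: v_y = 77.8 sin 77.8° = 76.04 m/s.
For a projectile landing at launch height, time of flight is t = 2 v_y / g = 2 × 76.04 / 10 = 15.2 s.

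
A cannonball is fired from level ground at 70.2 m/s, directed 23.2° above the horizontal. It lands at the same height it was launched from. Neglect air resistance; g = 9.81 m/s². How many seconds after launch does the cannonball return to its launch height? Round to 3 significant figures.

Vertical component: v_y = 70.2 sin 23.2° = 27.65 m/s.
For a projectile landing at launch height, time of flight is t = 2 v_y / g = 2 × 27.65 / 9.81 = 5.64 s.

5.64 s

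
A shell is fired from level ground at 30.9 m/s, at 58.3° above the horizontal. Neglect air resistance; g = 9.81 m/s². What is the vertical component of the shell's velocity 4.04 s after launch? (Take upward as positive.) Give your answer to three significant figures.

Initial vertical component: v_y0 = 30.9 sin 58.3° = 26.29 m/s.
v_y(t) = v_y0 − g t = 26.29 − 9.81 × 4.04 = -13.3 m/s.

-13.3 m/s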